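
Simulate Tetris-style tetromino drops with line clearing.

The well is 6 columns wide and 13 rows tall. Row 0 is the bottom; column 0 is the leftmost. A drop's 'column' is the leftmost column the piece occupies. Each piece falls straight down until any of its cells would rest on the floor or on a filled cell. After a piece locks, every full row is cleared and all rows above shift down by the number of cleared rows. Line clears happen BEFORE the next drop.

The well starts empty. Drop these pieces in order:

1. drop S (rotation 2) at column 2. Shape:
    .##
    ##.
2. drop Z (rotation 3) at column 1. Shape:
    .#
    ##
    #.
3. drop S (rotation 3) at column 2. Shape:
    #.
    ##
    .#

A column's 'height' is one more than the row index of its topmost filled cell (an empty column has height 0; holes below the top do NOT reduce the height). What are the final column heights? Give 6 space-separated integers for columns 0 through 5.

Drop 1: S rot2 at col 2 lands with bottom-row=0; cleared 0 line(s) (total 0); column heights now [0 0 1 2 2 0], max=2
Drop 2: Z rot3 at col 1 lands with bottom-row=0; cleared 0 line(s) (total 0); column heights now [0 2 3 2 2 0], max=3
Drop 3: S rot3 at col 2 lands with bottom-row=2; cleared 0 line(s) (total 0); column heights now [0 2 5 4 2 0], max=5

Answer: 0 2 5 4 2 0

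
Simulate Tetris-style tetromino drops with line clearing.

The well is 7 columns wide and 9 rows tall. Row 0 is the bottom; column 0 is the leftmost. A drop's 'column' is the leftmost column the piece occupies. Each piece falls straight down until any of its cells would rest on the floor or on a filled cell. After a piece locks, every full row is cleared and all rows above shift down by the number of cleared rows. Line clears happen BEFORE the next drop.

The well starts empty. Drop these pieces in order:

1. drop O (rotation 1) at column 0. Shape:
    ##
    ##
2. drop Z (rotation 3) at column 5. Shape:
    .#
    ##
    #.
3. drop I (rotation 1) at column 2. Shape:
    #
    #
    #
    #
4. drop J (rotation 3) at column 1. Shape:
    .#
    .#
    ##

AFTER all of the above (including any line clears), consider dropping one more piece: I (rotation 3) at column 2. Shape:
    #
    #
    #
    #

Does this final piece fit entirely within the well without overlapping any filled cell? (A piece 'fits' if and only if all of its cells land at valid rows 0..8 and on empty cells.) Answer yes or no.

Answer: no

Derivation:
Drop 1: O rot1 at col 0 lands with bottom-row=0; cleared 0 line(s) (total 0); column heights now [2 2 0 0 0 0 0], max=2
Drop 2: Z rot3 at col 5 lands with bottom-row=0; cleared 0 line(s) (total 0); column heights now [2 2 0 0 0 2 3], max=3
Drop 3: I rot1 at col 2 lands with bottom-row=0; cleared 0 line(s) (total 0); column heights now [2 2 4 0 0 2 3], max=4
Drop 4: J rot3 at col 1 lands with bottom-row=4; cleared 0 line(s) (total 0); column heights now [2 5 7 0 0 2 3], max=7
Test piece I rot3 at col 2 (width 1): heights before test = [2 5 7 0 0 2 3]; fits = False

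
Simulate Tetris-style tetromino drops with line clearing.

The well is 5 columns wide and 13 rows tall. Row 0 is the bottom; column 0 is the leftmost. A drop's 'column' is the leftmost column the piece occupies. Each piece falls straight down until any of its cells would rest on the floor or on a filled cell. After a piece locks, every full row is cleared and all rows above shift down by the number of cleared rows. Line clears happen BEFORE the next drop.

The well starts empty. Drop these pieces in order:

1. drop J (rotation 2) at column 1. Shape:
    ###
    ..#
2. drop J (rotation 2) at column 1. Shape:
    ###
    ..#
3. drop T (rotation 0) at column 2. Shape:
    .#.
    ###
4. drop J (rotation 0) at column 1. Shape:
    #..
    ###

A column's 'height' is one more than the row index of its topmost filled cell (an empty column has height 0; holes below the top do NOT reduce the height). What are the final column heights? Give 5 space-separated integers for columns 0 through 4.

Drop 1: J rot2 at col 1 lands with bottom-row=0; cleared 0 line(s) (total 0); column heights now [0 2 2 2 0], max=2
Drop 2: J rot2 at col 1 lands with bottom-row=2; cleared 0 line(s) (total 0); column heights now [0 4 4 4 0], max=4
Drop 3: T rot0 at col 2 lands with bottom-row=4; cleared 0 line(s) (total 0); column heights now [0 4 5 6 5], max=6
Drop 4: J rot0 at col 1 lands with bottom-row=6; cleared 0 line(s) (total 0); column heights now [0 8 7 7 5], max=8

Answer: 0 8 7 7 5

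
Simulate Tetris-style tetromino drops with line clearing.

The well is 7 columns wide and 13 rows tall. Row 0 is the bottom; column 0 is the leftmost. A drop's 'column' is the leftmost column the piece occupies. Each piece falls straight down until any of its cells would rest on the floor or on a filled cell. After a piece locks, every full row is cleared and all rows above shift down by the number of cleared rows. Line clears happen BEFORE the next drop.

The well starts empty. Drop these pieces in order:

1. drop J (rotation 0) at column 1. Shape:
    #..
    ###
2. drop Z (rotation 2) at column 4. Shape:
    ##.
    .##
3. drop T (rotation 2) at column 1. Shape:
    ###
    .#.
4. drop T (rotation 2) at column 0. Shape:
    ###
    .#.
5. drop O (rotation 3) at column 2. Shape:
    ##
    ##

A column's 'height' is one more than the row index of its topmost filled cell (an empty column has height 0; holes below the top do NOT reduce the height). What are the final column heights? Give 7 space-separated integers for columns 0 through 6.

Drop 1: J rot0 at col 1 lands with bottom-row=0; cleared 0 line(s) (total 0); column heights now [0 2 1 1 0 0 0], max=2
Drop 2: Z rot2 at col 4 lands with bottom-row=0; cleared 0 line(s) (total 0); column heights now [0 2 1 1 2 2 1], max=2
Drop 3: T rot2 at col 1 lands with bottom-row=1; cleared 0 line(s) (total 0); column heights now [0 3 3 3 2 2 1], max=3
Drop 4: T rot2 at col 0 lands with bottom-row=3; cleared 0 line(s) (total 0); column heights now [5 5 5 3 2 2 1], max=5
Drop 5: O rot3 at col 2 lands with bottom-row=5; cleared 0 line(s) (total 0); column heights now [5 5 7 7 2 2 1], max=7

Answer: 5 5 7 7 2 2 1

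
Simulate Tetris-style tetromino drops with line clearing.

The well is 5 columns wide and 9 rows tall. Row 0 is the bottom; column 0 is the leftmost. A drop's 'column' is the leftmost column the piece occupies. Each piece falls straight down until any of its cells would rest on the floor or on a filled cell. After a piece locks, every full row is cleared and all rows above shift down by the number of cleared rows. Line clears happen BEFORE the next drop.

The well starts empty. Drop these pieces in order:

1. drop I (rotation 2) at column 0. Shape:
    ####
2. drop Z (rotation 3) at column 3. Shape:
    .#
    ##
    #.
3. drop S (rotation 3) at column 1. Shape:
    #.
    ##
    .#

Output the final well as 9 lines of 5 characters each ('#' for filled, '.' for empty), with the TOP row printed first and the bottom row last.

Drop 1: I rot2 at col 0 lands with bottom-row=0; cleared 0 line(s) (total 0); column heights now [1 1 1 1 0], max=1
Drop 2: Z rot3 at col 3 lands with bottom-row=1; cleared 0 line(s) (total 0); column heights now [1 1 1 3 4], max=4
Drop 3: S rot3 at col 1 lands with bottom-row=1; cleared 0 line(s) (total 0); column heights now [1 4 3 3 4], max=4

Answer: .....
.....
.....
.....
.....
.#..#
.####
..##.
####.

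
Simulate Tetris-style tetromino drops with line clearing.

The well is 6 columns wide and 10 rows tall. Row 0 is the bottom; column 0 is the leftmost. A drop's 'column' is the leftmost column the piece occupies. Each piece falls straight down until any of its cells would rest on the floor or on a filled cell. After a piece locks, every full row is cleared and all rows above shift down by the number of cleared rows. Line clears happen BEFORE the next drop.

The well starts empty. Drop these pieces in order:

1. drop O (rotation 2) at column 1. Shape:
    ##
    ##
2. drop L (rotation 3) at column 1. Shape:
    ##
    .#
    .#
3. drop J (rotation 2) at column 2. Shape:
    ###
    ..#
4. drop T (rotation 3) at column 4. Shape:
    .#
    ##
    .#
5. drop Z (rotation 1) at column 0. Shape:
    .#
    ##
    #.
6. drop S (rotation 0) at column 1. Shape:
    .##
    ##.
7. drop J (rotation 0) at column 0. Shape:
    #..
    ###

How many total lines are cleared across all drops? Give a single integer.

Drop 1: O rot2 at col 1 lands with bottom-row=0; cleared 0 line(s) (total 0); column heights now [0 2 2 0 0 0], max=2
Drop 2: L rot3 at col 1 lands with bottom-row=2; cleared 0 line(s) (total 0); column heights now [0 5 5 0 0 0], max=5
Drop 3: J rot2 at col 2 lands with bottom-row=4; cleared 0 line(s) (total 0); column heights now [0 5 6 6 6 0], max=6
Drop 4: T rot3 at col 4 lands with bottom-row=5; cleared 0 line(s) (total 0); column heights now [0 5 6 6 7 8], max=8
Drop 5: Z rot1 at col 0 lands with bottom-row=4; cleared 1 line(s) (total 1); column heights now [5 6 5 0 6 7], max=7
Drop 6: S rot0 at col 1 lands with bottom-row=6; cleared 0 line(s) (total 1); column heights now [5 7 8 8 6 7], max=8
Drop 7: J rot0 at col 0 lands with bottom-row=8; cleared 0 line(s) (total 1); column heights now [10 9 9 8 6 7], max=10

Answer: 1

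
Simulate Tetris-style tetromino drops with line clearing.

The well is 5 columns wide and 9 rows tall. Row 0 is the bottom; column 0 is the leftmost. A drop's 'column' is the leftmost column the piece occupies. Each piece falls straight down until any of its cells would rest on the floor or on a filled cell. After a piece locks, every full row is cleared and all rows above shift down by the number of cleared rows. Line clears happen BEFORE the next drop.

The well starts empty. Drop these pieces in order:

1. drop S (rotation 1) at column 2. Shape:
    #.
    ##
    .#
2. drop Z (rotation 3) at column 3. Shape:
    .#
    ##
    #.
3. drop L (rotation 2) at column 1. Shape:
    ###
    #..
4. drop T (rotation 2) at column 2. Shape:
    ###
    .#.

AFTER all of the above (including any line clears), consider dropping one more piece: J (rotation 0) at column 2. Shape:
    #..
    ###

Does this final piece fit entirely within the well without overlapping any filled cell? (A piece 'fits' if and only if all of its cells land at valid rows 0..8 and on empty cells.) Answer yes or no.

Drop 1: S rot1 at col 2 lands with bottom-row=0; cleared 0 line(s) (total 0); column heights now [0 0 3 2 0], max=3
Drop 2: Z rot3 at col 3 lands with bottom-row=2; cleared 0 line(s) (total 0); column heights now [0 0 3 4 5], max=5
Drop 3: L rot2 at col 1 lands with bottom-row=3; cleared 0 line(s) (total 0); column heights now [0 5 5 5 5], max=5
Drop 4: T rot2 at col 2 lands with bottom-row=5; cleared 0 line(s) (total 0); column heights now [0 5 7 7 7], max=7
Test piece J rot0 at col 2 (width 3): heights before test = [0 5 7 7 7]; fits = True

Answer: yes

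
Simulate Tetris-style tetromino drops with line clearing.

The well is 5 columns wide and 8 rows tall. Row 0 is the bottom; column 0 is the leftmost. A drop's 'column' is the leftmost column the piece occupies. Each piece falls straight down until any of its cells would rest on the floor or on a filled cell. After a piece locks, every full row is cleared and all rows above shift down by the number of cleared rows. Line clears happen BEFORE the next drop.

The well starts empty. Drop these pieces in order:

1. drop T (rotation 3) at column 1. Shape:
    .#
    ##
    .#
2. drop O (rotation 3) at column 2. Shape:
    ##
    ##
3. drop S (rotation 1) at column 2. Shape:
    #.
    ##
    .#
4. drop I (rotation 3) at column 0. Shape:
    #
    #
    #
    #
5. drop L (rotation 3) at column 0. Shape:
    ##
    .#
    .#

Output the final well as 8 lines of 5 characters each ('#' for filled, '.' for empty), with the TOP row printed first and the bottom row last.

Answer: ..#..
..##.
...#.
####.
####.
###..
###..
#.#..

Derivation:
Drop 1: T rot3 at col 1 lands with bottom-row=0; cleared 0 line(s) (total 0); column heights now [0 2 3 0 0], max=3
Drop 2: O rot3 at col 2 lands with bottom-row=3; cleared 0 line(s) (total 0); column heights now [0 2 5 5 0], max=5
Drop 3: S rot1 at col 2 lands with bottom-row=5; cleared 0 line(s) (total 0); column heights now [0 2 8 7 0], max=8
Drop 4: I rot3 at col 0 lands with bottom-row=0; cleared 0 line(s) (total 0); column heights now [4 2 8 7 0], max=8
Drop 5: L rot3 at col 0 lands with bottom-row=2; cleared 0 line(s) (total 0); column heights now [5 5 8 7 0], max=8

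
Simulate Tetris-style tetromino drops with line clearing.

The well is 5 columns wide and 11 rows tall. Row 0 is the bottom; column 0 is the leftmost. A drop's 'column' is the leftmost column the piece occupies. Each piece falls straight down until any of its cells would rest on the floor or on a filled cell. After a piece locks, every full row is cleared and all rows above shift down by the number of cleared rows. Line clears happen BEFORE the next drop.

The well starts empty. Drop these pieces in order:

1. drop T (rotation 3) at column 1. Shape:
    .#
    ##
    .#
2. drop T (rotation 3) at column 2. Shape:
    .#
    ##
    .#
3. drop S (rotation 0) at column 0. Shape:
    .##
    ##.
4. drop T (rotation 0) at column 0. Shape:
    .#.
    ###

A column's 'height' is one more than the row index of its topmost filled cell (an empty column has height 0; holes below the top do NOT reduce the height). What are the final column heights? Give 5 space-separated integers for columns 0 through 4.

Answer: 6 7 6 5 0

Derivation:
Drop 1: T rot3 at col 1 lands with bottom-row=0; cleared 0 line(s) (total 0); column heights now [0 2 3 0 0], max=3
Drop 2: T rot3 at col 2 lands with bottom-row=2; cleared 0 line(s) (total 0); column heights now [0 2 4 5 0], max=5
Drop 3: S rot0 at col 0 lands with bottom-row=3; cleared 0 line(s) (total 0); column heights now [4 5 5 5 0], max=5
Drop 4: T rot0 at col 0 lands with bottom-row=5; cleared 0 line(s) (total 0); column heights now [6 7 6 5 0], max=7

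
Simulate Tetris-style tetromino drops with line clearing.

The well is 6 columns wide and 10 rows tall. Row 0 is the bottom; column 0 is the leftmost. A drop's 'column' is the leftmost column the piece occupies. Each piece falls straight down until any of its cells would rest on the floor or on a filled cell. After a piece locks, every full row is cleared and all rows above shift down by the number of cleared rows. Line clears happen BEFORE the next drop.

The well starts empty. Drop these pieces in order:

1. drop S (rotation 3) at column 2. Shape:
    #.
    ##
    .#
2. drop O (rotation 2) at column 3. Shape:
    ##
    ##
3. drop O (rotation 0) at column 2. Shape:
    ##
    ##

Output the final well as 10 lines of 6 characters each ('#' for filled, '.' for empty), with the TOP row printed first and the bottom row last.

Drop 1: S rot3 at col 2 lands with bottom-row=0; cleared 0 line(s) (total 0); column heights now [0 0 3 2 0 0], max=3
Drop 2: O rot2 at col 3 lands with bottom-row=2; cleared 0 line(s) (total 0); column heights now [0 0 3 4 4 0], max=4
Drop 3: O rot0 at col 2 lands with bottom-row=4; cleared 0 line(s) (total 0); column heights now [0 0 6 6 4 0], max=6

Answer: ......
......
......
......
..##..
..##..
...##.
..###.
..##..
...#..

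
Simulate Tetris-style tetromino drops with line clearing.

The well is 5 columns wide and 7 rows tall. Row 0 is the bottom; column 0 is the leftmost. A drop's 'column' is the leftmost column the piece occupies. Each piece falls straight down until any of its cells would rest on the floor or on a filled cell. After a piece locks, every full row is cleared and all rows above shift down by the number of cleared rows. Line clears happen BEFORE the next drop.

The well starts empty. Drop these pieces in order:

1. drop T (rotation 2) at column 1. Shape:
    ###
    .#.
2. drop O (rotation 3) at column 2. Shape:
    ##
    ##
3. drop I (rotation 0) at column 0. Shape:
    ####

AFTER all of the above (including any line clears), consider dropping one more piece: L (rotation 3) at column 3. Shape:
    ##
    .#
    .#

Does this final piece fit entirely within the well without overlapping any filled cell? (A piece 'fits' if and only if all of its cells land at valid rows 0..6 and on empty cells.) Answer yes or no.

Drop 1: T rot2 at col 1 lands with bottom-row=0; cleared 0 line(s) (total 0); column heights now [0 2 2 2 0], max=2
Drop 2: O rot3 at col 2 lands with bottom-row=2; cleared 0 line(s) (total 0); column heights now [0 2 4 4 0], max=4
Drop 3: I rot0 at col 0 lands with bottom-row=4; cleared 0 line(s) (total 0); column heights now [5 5 5 5 0], max=5
Test piece L rot3 at col 3 (width 2): heights before test = [5 5 5 5 0]; fits = True

Answer: yes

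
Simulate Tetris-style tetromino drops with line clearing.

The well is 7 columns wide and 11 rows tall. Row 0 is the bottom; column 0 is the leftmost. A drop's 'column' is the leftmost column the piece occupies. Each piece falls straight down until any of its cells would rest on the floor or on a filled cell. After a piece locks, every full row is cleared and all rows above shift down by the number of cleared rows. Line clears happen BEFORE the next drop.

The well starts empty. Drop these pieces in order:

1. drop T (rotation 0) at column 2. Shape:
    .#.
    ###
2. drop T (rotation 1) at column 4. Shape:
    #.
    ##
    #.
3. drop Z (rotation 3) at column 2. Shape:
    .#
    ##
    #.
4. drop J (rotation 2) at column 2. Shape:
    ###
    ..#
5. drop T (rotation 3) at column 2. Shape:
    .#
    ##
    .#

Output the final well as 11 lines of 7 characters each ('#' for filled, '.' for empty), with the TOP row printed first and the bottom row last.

Answer: .......
.......
...#...
..##...
...#...
..###..
....#..
...##..
..####.
..###..
..###..

Derivation:
Drop 1: T rot0 at col 2 lands with bottom-row=0; cleared 0 line(s) (total 0); column heights now [0 0 1 2 1 0 0], max=2
Drop 2: T rot1 at col 4 lands with bottom-row=1; cleared 0 line(s) (total 0); column heights now [0 0 1 2 4 3 0], max=4
Drop 3: Z rot3 at col 2 lands with bottom-row=1; cleared 0 line(s) (total 0); column heights now [0 0 3 4 4 3 0], max=4
Drop 4: J rot2 at col 2 lands with bottom-row=4; cleared 0 line(s) (total 0); column heights now [0 0 6 6 6 3 0], max=6
Drop 5: T rot3 at col 2 lands with bottom-row=6; cleared 0 line(s) (total 0); column heights now [0 0 8 9 6 3 0], max=9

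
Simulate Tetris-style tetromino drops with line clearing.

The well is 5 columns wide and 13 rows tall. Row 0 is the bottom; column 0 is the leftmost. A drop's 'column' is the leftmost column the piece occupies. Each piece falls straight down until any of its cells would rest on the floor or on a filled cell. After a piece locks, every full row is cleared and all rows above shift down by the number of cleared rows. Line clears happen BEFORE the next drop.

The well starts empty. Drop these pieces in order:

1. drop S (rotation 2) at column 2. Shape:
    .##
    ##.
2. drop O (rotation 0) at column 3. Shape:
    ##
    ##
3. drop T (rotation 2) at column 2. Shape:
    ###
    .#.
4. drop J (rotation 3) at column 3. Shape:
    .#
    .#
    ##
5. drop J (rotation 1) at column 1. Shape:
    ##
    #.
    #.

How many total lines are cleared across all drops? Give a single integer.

Drop 1: S rot2 at col 2 lands with bottom-row=0; cleared 0 line(s) (total 0); column heights now [0 0 1 2 2], max=2
Drop 2: O rot0 at col 3 lands with bottom-row=2; cleared 0 line(s) (total 0); column heights now [0 0 1 4 4], max=4
Drop 3: T rot2 at col 2 lands with bottom-row=4; cleared 0 line(s) (total 0); column heights now [0 0 6 6 6], max=6
Drop 4: J rot3 at col 3 lands with bottom-row=6; cleared 0 line(s) (total 0); column heights now [0 0 6 7 9], max=9
Drop 5: J rot1 at col 1 lands with bottom-row=4; cleared 0 line(s) (total 0); column heights now [0 7 7 7 9], max=9

Answer: 0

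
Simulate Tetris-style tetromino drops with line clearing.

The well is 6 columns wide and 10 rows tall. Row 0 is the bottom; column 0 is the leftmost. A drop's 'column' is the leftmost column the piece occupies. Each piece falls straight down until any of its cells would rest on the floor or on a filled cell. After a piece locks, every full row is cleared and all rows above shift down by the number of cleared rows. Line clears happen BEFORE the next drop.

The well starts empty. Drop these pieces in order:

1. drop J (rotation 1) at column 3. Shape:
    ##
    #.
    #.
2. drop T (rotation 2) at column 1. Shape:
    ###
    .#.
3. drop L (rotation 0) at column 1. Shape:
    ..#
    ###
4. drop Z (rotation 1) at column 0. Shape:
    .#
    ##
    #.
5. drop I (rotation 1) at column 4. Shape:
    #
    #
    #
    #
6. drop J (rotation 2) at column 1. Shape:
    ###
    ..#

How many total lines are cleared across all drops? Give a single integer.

Answer: 0

Derivation:
Drop 1: J rot1 at col 3 lands with bottom-row=0; cleared 0 line(s) (total 0); column heights now [0 0 0 3 3 0], max=3
Drop 2: T rot2 at col 1 lands with bottom-row=2; cleared 0 line(s) (total 0); column heights now [0 4 4 4 3 0], max=4
Drop 3: L rot0 at col 1 lands with bottom-row=4; cleared 0 line(s) (total 0); column heights now [0 5 5 6 3 0], max=6
Drop 4: Z rot1 at col 0 lands with bottom-row=4; cleared 0 line(s) (total 0); column heights now [6 7 5 6 3 0], max=7
Drop 5: I rot1 at col 4 lands with bottom-row=3; cleared 0 line(s) (total 0); column heights now [6 7 5 6 7 0], max=7
Drop 6: J rot2 at col 1 lands with bottom-row=6; cleared 0 line(s) (total 0); column heights now [6 8 8 8 7 0], max=8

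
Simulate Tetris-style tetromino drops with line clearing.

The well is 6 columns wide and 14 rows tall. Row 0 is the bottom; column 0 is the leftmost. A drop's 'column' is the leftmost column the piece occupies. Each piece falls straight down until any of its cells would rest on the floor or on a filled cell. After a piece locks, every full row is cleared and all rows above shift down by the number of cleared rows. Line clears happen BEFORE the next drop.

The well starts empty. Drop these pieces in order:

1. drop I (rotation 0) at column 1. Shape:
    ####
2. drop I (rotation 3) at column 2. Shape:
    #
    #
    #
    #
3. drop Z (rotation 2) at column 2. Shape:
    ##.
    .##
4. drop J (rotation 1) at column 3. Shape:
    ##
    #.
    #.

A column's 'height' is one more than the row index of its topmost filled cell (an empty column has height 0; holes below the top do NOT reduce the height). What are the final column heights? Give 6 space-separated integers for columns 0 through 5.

Answer: 0 1 6 9 9 0

Derivation:
Drop 1: I rot0 at col 1 lands with bottom-row=0; cleared 0 line(s) (total 0); column heights now [0 1 1 1 1 0], max=1
Drop 2: I rot3 at col 2 lands with bottom-row=1; cleared 0 line(s) (total 0); column heights now [0 1 5 1 1 0], max=5
Drop 3: Z rot2 at col 2 lands with bottom-row=4; cleared 0 line(s) (total 0); column heights now [0 1 6 6 5 0], max=6
Drop 4: J rot1 at col 3 lands with bottom-row=6; cleared 0 line(s) (total 0); column heights now [0 1 6 9 9 0], max=9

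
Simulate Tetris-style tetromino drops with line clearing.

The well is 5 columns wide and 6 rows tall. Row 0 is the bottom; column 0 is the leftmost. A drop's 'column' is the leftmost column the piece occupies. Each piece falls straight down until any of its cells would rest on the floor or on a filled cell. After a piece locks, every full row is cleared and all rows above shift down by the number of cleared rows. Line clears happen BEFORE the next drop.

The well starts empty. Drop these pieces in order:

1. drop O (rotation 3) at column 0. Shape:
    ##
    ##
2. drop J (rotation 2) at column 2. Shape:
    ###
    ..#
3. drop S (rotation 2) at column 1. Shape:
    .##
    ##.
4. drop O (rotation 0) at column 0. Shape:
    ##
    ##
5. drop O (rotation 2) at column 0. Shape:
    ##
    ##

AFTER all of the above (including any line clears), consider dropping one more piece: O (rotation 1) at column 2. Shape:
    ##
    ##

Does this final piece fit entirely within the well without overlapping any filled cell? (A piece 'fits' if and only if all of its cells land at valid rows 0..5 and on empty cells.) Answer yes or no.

Drop 1: O rot3 at col 0 lands with bottom-row=0; cleared 0 line(s) (total 0); column heights now [2 2 0 0 0], max=2
Drop 2: J rot2 at col 2 lands with bottom-row=0; cleared 1 line(s) (total 1); column heights now [1 1 0 0 1], max=1
Drop 3: S rot2 at col 1 lands with bottom-row=1; cleared 0 line(s) (total 1); column heights now [1 2 3 3 1], max=3
Drop 4: O rot0 at col 0 lands with bottom-row=2; cleared 0 line(s) (total 1); column heights now [4 4 3 3 1], max=4
Drop 5: O rot2 at col 0 lands with bottom-row=4; cleared 0 line(s) (total 1); column heights now [6 6 3 3 1], max=6
Test piece O rot1 at col 2 (width 2): heights before test = [6 6 3 3 1]; fits = True

Answer: yes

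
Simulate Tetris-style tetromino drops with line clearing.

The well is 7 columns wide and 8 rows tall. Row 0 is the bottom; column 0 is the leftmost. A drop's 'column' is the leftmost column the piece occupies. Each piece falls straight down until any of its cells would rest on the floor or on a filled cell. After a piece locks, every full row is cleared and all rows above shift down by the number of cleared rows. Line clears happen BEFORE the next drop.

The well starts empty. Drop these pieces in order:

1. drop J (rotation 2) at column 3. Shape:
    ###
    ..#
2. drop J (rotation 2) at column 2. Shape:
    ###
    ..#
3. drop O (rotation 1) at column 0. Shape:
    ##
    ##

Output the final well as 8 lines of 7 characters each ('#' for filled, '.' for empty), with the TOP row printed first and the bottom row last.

Drop 1: J rot2 at col 3 lands with bottom-row=0; cleared 0 line(s) (total 0); column heights now [0 0 0 2 2 2 0], max=2
Drop 2: J rot2 at col 2 lands with bottom-row=2; cleared 0 line(s) (total 0); column heights now [0 0 4 4 4 2 0], max=4
Drop 3: O rot1 at col 0 lands with bottom-row=0; cleared 0 line(s) (total 0); column heights now [2 2 4 4 4 2 0], max=4

Answer: .......
.......
.......
.......
..###..
....#..
##.###.
##...#.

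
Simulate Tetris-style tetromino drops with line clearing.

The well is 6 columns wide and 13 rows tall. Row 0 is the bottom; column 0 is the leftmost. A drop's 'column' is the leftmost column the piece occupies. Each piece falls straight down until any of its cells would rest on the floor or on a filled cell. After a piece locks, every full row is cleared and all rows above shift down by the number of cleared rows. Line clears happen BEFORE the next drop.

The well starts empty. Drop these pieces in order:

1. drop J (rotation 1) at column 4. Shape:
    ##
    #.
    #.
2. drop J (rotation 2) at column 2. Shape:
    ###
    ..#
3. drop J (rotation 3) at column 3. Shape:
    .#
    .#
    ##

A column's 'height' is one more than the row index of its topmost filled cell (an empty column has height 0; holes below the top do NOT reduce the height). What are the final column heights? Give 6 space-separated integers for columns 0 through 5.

Drop 1: J rot1 at col 4 lands with bottom-row=0; cleared 0 line(s) (total 0); column heights now [0 0 0 0 3 3], max=3
Drop 2: J rot2 at col 2 lands with bottom-row=3; cleared 0 line(s) (total 0); column heights now [0 0 5 5 5 3], max=5
Drop 3: J rot3 at col 3 lands with bottom-row=5; cleared 0 line(s) (total 0); column heights now [0 0 5 6 8 3], max=8

Answer: 0 0 5 6 8 3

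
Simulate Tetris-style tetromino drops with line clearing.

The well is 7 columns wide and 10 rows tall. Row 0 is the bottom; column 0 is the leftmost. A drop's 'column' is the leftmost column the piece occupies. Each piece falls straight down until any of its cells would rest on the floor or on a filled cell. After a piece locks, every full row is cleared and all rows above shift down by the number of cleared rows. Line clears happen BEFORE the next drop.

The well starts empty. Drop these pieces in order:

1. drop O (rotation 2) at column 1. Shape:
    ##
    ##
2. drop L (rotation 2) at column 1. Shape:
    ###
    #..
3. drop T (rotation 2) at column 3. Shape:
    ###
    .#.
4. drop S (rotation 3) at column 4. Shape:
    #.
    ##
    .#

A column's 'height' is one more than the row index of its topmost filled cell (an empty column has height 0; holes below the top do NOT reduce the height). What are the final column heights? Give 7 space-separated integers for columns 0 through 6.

Drop 1: O rot2 at col 1 lands with bottom-row=0; cleared 0 line(s) (total 0); column heights now [0 2 2 0 0 0 0], max=2
Drop 2: L rot2 at col 1 lands with bottom-row=2; cleared 0 line(s) (total 0); column heights now [0 4 4 4 0 0 0], max=4
Drop 3: T rot2 at col 3 lands with bottom-row=3; cleared 0 line(s) (total 0); column heights now [0 4 4 5 5 5 0], max=5
Drop 4: S rot3 at col 4 lands with bottom-row=5; cleared 0 line(s) (total 0); column heights now [0 4 4 5 8 7 0], max=8

Answer: 0 4 4 5 8 7 0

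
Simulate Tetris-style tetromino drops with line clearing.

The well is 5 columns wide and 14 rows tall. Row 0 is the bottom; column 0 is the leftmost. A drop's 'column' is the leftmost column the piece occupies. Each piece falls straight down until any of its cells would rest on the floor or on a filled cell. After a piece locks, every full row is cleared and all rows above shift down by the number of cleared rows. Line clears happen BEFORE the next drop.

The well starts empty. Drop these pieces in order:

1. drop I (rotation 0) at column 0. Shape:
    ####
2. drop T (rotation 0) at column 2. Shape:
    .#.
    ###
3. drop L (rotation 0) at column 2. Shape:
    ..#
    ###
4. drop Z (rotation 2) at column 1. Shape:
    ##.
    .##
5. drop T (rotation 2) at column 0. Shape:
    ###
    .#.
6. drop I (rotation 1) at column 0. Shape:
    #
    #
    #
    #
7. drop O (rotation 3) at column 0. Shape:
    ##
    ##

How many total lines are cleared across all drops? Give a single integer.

Drop 1: I rot0 at col 0 lands with bottom-row=0; cleared 0 line(s) (total 0); column heights now [1 1 1 1 0], max=1
Drop 2: T rot0 at col 2 lands with bottom-row=1; cleared 0 line(s) (total 0); column heights now [1 1 2 3 2], max=3
Drop 3: L rot0 at col 2 lands with bottom-row=3; cleared 0 line(s) (total 0); column heights now [1 1 4 4 5], max=5
Drop 4: Z rot2 at col 1 lands with bottom-row=4; cleared 0 line(s) (total 0); column heights now [1 6 6 5 5], max=6
Drop 5: T rot2 at col 0 lands with bottom-row=6; cleared 0 line(s) (total 0); column heights now [8 8 8 5 5], max=8
Drop 6: I rot1 at col 0 lands with bottom-row=8; cleared 0 line(s) (total 0); column heights now [12 8 8 5 5], max=12
Drop 7: O rot3 at col 0 lands with bottom-row=12; cleared 0 line(s) (total 0); column heights now [14 14 8 5 5], max=14

Answer: 0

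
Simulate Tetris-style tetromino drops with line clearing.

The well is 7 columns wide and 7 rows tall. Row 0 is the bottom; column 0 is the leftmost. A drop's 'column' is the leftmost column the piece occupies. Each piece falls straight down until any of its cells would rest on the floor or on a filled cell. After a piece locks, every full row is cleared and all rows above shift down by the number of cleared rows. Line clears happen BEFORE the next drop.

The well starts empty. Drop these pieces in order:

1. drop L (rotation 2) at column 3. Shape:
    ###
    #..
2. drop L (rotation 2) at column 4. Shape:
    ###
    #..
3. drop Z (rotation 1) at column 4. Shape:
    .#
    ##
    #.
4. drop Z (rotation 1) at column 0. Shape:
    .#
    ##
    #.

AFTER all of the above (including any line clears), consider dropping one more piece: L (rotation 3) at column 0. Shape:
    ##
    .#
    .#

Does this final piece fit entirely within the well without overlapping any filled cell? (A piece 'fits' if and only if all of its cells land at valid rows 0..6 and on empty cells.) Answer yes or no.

Answer: yes

Derivation:
Drop 1: L rot2 at col 3 lands with bottom-row=0; cleared 0 line(s) (total 0); column heights now [0 0 0 2 2 2 0], max=2
Drop 2: L rot2 at col 4 lands with bottom-row=2; cleared 0 line(s) (total 0); column heights now [0 0 0 2 4 4 4], max=4
Drop 3: Z rot1 at col 4 lands with bottom-row=4; cleared 0 line(s) (total 0); column heights now [0 0 0 2 6 7 4], max=7
Drop 4: Z rot1 at col 0 lands with bottom-row=0; cleared 0 line(s) (total 0); column heights now [2 3 0 2 6 7 4], max=7
Test piece L rot3 at col 0 (width 2): heights before test = [2 3 0 2 6 7 4]; fits = True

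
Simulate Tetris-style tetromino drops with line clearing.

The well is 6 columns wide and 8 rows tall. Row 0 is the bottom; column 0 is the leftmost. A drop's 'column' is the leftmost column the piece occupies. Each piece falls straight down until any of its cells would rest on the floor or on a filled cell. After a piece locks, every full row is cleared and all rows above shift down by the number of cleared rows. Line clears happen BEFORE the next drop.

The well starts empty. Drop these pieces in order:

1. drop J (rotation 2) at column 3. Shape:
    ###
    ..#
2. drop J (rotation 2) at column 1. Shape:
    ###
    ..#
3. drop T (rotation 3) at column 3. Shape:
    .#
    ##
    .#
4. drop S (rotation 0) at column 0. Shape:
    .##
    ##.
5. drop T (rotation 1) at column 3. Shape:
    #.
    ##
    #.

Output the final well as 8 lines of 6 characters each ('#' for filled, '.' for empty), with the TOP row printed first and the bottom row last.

Drop 1: J rot2 at col 3 lands with bottom-row=0; cleared 0 line(s) (total 0); column heights now [0 0 0 2 2 2], max=2
Drop 2: J rot2 at col 1 lands with bottom-row=2; cleared 0 line(s) (total 0); column heights now [0 4 4 4 2 2], max=4
Drop 3: T rot3 at col 3 lands with bottom-row=3; cleared 0 line(s) (total 0); column heights now [0 4 4 5 6 2], max=6
Drop 4: S rot0 at col 0 lands with bottom-row=4; cleared 0 line(s) (total 0); column heights now [5 6 6 5 6 2], max=6
Drop 5: T rot1 at col 3 lands with bottom-row=5; cleared 0 line(s) (total 0); column heights now [5 6 6 8 7 2], max=8

Answer: ...#..
...##.
.####.
##.##.
.####.
...#..
...###
.....#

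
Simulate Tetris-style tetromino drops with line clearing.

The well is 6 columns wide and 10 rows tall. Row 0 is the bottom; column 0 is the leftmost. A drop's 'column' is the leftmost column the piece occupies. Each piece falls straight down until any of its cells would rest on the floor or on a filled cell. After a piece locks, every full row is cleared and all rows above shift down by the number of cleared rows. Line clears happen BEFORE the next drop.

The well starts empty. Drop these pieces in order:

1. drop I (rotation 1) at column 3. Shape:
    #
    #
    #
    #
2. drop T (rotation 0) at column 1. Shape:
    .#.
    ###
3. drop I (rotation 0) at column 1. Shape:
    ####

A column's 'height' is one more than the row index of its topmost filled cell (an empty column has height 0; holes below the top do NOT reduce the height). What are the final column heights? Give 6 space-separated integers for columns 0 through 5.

Drop 1: I rot1 at col 3 lands with bottom-row=0; cleared 0 line(s) (total 0); column heights now [0 0 0 4 0 0], max=4
Drop 2: T rot0 at col 1 lands with bottom-row=4; cleared 0 line(s) (total 0); column heights now [0 5 6 5 0 0], max=6
Drop 3: I rot0 at col 1 lands with bottom-row=6; cleared 0 line(s) (total 0); column heights now [0 7 7 7 7 0], max=7

Answer: 0 7 7 7 7 0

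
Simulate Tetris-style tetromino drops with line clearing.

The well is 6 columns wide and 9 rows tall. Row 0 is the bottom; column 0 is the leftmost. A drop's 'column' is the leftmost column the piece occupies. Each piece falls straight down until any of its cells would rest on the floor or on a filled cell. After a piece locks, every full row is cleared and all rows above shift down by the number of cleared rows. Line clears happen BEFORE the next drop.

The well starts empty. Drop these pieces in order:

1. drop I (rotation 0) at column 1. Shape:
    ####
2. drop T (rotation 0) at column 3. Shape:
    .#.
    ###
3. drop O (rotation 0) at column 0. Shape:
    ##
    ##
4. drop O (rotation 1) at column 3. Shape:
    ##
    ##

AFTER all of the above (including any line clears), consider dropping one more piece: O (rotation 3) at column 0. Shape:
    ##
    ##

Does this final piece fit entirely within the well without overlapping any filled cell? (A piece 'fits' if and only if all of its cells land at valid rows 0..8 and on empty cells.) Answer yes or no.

Drop 1: I rot0 at col 1 lands with bottom-row=0; cleared 0 line(s) (total 0); column heights now [0 1 1 1 1 0], max=1
Drop 2: T rot0 at col 3 lands with bottom-row=1; cleared 0 line(s) (total 0); column heights now [0 1 1 2 3 2], max=3
Drop 3: O rot0 at col 0 lands with bottom-row=1; cleared 0 line(s) (total 0); column heights now [3 3 1 2 3 2], max=3
Drop 4: O rot1 at col 3 lands with bottom-row=3; cleared 0 line(s) (total 0); column heights now [3 3 1 5 5 2], max=5
Test piece O rot3 at col 0 (width 2): heights before test = [3 3 1 5 5 2]; fits = True

Answer: yes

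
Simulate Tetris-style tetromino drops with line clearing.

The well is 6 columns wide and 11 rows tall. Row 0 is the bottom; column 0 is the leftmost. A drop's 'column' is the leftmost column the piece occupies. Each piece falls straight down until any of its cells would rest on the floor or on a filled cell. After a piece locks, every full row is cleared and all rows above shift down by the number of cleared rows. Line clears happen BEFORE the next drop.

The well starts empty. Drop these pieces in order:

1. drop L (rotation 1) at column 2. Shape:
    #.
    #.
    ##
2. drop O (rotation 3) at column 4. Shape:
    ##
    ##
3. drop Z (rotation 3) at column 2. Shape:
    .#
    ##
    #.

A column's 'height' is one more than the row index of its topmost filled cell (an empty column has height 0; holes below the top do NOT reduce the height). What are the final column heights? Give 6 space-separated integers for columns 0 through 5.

Answer: 0 0 5 6 2 2

Derivation:
Drop 1: L rot1 at col 2 lands with bottom-row=0; cleared 0 line(s) (total 0); column heights now [0 0 3 1 0 0], max=3
Drop 2: O rot3 at col 4 lands with bottom-row=0; cleared 0 line(s) (total 0); column heights now [0 0 3 1 2 2], max=3
Drop 3: Z rot3 at col 2 lands with bottom-row=3; cleared 0 line(s) (total 0); column heights now [0 0 5 6 2 2], max=6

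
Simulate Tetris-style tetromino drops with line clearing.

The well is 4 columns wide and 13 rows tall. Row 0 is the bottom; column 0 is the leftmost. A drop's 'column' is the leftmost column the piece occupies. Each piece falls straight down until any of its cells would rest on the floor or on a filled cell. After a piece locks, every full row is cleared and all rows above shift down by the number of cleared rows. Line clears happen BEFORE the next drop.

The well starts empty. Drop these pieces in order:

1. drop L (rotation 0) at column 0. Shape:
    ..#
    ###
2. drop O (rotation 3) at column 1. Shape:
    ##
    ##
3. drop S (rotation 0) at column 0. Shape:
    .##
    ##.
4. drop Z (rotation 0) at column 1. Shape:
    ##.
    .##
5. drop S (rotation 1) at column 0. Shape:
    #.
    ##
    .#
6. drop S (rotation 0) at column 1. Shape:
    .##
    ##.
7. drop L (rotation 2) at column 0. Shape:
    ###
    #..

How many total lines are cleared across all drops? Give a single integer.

Answer: 0

Derivation:
Drop 1: L rot0 at col 0 lands with bottom-row=0; cleared 0 line(s) (total 0); column heights now [1 1 2 0], max=2
Drop 2: O rot3 at col 1 lands with bottom-row=2; cleared 0 line(s) (total 0); column heights now [1 4 4 0], max=4
Drop 3: S rot0 at col 0 lands with bottom-row=4; cleared 0 line(s) (total 0); column heights now [5 6 6 0], max=6
Drop 4: Z rot0 at col 1 lands with bottom-row=6; cleared 0 line(s) (total 0); column heights now [5 8 8 7], max=8
Drop 5: S rot1 at col 0 lands with bottom-row=8; cleared 0 line(s) (total 0); column heights now [11 10 8 7], max=11
Drop 6: S rot0 at col 1 lands with bottom-row=10; cleared 0 line(s) (total 0); column heights now [11 11 12 12], max=12
Drop 7: L rot2 at col 0 lands with bottom-row=11; cleared 0 line(s) (total 0); column heights now [13 13 13 12], max=13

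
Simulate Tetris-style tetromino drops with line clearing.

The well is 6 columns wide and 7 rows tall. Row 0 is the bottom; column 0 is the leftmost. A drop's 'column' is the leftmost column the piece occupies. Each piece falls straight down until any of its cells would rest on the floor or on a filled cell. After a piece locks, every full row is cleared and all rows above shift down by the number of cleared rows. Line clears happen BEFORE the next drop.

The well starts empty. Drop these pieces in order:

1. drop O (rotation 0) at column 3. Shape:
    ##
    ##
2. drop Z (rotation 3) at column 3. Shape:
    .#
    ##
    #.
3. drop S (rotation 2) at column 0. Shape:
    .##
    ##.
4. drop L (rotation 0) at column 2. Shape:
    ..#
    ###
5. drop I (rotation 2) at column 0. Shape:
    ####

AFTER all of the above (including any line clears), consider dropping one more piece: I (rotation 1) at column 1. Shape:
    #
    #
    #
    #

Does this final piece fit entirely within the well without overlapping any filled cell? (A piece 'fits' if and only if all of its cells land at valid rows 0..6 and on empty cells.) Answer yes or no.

Drop 1: O rot0 at col 3 lands with bottom-row=0; cleared 0 line(s) (total 0); column heights now [0 0 0 2 2 0], max=2
Drop 2: Z rot3 at col 3 lands with bottom-row=2; cleared 0 line(s) (total 0); column heights now [0 0 0 4 5 0], max=5
Drop 3: S rot2 at col 0 lands with bottom-row=0; cleared 0 line(s) (total 0); column heights now [1 2 2 4 5 0], max=5
Drop 4: L rot0 at col 2 lands with bottom-row=5; cleared 0 line(s) (total 0); column heights now [1 2 6 6 7 0], max=7
Drop 5: I rot2 at col 0 lands with bottom-row=6; cleared 0 line(s) (total 0); column heights now [7 7 7 7 7 0], max=7
Test piece I rot1 at col 1 (width 1): heights before test = [7 7 7 7 7 0]; fits = False

Answer: no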